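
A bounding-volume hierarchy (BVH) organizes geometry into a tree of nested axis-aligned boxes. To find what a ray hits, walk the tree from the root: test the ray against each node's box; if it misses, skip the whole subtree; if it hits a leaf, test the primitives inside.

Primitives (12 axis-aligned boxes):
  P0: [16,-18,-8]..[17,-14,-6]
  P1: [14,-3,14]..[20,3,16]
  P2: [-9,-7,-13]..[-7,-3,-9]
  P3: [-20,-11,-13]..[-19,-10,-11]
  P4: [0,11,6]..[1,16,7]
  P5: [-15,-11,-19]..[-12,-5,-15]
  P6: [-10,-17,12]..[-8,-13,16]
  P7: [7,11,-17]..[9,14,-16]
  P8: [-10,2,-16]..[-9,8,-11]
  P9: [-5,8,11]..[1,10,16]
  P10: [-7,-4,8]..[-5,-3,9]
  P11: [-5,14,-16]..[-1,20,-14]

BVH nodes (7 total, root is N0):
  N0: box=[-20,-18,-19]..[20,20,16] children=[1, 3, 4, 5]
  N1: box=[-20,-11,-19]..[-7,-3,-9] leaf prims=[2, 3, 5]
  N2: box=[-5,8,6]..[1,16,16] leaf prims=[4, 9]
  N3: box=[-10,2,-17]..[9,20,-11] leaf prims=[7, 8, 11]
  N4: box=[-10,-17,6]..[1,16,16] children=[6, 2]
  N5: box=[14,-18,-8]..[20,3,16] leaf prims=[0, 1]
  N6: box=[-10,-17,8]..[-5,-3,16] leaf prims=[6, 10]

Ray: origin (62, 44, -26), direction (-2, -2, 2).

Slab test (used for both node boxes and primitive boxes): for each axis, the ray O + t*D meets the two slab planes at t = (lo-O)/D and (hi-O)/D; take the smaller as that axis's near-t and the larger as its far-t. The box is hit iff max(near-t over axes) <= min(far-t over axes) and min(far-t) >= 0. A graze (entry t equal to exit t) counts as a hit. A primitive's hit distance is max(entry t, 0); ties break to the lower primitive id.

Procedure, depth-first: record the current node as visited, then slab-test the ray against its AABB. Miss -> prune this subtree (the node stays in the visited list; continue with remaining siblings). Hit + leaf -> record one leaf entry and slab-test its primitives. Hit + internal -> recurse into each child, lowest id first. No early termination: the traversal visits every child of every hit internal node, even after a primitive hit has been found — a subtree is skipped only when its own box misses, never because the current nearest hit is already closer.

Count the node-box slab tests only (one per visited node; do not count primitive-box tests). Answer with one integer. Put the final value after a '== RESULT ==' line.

Traverse from the root:
N0 x:[21,41] y:[12,31] z:[7/2,21] -> hit [21,21], descend [1, 3, 4, 5]
  N1 x:[69/2,41] y:[47/2,55/2] z:[7/2,17/2] -> miss, prune
  N3 x:[53/2,36] y:[12,21] z:[9/2,15/2] -> miss, prune
  N4 x:[61/2,36] y:[14,61/2] z:[16,21] -> miss, prune
  N5 x:[21,24] y:[41/2,31] z:[9,21] -> hit [21,21] leaf, test {P0(miss), P1@t=21}

Visited [0, 1, 3, 4, 5]. Tests: 5 box, 1 leaf. Nearest: P1.

== RESULT ==
5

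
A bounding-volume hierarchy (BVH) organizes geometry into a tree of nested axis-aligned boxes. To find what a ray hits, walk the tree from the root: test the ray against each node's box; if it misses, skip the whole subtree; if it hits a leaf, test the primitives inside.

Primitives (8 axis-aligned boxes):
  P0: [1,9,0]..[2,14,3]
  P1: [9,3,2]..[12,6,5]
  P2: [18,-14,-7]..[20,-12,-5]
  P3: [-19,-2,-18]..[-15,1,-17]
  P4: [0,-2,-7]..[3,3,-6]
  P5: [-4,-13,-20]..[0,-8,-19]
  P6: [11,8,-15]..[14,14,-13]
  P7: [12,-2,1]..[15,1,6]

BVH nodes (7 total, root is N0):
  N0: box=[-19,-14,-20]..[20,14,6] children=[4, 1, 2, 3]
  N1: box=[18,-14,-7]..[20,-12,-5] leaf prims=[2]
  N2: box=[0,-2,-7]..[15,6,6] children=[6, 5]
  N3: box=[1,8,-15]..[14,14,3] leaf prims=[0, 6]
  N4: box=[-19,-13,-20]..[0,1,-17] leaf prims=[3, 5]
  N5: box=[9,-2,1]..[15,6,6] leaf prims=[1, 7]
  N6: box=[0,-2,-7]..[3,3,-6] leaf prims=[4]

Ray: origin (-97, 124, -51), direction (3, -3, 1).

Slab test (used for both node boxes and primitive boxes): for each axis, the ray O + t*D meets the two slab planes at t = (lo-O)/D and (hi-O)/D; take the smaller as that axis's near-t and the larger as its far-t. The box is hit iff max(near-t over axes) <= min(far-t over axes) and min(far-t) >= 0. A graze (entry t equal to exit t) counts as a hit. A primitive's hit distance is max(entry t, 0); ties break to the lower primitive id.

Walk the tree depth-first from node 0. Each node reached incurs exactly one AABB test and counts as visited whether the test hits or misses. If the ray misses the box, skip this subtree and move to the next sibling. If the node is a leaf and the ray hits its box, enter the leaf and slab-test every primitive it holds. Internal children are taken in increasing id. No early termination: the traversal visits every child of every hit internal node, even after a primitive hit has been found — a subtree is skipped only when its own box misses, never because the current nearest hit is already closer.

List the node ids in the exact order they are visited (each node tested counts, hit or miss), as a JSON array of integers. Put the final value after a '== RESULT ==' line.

Walk:
N0 x:[26,39] y:[110/3,46] z:[31,57] -> hit [110/3,39], descend [1, 2, 3, 4]
  N1 x:[115/3,39] y:[136/3,46] z:[44,46] -> miss, prune
  N2 x:[97/3,112/3] y:[118/3,42] z:[44,57] -> miss, prune
  N3 x:[98/3,37] y:[110/3,116/3] z:[36,54] -> hit [110/3,37] leaf, test {P0(miss), P6@t=110/3}
  N4 x:[26,97/3] y:[41,137/3] z:[31,34] -> miss, prune

Visited [0, 1, 2, 3, 4]. Tests: 5 box, 1 leaf. Nearest: P6.

== RESULT ==
[0, 1, 2, 3, 4]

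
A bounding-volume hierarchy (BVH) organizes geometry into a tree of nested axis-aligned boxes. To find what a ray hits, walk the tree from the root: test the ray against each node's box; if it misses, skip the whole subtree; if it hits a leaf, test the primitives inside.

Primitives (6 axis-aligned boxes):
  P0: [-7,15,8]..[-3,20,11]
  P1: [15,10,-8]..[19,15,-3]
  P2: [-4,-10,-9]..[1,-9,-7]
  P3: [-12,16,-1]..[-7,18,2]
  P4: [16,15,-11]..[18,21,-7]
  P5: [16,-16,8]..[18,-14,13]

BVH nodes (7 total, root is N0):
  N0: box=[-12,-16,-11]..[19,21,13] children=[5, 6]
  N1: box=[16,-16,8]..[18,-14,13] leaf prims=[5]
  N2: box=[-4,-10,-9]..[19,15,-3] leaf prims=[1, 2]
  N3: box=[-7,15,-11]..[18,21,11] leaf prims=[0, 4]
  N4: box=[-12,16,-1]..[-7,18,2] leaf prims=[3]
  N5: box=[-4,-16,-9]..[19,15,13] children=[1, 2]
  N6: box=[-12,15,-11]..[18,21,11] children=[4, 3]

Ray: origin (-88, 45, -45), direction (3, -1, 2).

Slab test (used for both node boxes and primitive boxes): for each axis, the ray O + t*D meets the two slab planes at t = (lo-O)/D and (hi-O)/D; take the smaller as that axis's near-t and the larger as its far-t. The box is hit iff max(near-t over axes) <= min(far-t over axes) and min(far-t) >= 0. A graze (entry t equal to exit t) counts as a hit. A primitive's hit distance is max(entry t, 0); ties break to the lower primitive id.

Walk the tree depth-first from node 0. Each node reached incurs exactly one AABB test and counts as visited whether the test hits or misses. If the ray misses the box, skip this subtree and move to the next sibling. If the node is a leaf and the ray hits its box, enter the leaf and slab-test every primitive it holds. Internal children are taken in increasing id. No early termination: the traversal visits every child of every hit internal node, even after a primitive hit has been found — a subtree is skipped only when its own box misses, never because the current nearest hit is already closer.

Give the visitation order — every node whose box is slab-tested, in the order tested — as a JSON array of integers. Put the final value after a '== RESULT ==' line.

Walk:
N0 x:[76/3,107/3] y:[24,61] z:[17,29] -> hit [76/3,29], descend [5, 6]
  N5 x:[28,107/3] y:[30,61] z:[18,29] -> miss, prune
  N6 x:[76/3,106/3] y:[24,30] z:[17,28] -> hit [76/3,28], descend [3, 4]
    N3 x:[27,106/3] y:[24,30] z:[17,28] -> hit [27,28] leaf, test {P0@t=27, P4(miss)}
    N4 x:[76/3,27] y:[27,29] z:[22,47/2] -> miss, prune

5 AABB tests over nodes [0, 5, 6, 3, 4]; 1 leaf entered; closest P0.

== RESULT ==
[0, 5, 6, 3, 4]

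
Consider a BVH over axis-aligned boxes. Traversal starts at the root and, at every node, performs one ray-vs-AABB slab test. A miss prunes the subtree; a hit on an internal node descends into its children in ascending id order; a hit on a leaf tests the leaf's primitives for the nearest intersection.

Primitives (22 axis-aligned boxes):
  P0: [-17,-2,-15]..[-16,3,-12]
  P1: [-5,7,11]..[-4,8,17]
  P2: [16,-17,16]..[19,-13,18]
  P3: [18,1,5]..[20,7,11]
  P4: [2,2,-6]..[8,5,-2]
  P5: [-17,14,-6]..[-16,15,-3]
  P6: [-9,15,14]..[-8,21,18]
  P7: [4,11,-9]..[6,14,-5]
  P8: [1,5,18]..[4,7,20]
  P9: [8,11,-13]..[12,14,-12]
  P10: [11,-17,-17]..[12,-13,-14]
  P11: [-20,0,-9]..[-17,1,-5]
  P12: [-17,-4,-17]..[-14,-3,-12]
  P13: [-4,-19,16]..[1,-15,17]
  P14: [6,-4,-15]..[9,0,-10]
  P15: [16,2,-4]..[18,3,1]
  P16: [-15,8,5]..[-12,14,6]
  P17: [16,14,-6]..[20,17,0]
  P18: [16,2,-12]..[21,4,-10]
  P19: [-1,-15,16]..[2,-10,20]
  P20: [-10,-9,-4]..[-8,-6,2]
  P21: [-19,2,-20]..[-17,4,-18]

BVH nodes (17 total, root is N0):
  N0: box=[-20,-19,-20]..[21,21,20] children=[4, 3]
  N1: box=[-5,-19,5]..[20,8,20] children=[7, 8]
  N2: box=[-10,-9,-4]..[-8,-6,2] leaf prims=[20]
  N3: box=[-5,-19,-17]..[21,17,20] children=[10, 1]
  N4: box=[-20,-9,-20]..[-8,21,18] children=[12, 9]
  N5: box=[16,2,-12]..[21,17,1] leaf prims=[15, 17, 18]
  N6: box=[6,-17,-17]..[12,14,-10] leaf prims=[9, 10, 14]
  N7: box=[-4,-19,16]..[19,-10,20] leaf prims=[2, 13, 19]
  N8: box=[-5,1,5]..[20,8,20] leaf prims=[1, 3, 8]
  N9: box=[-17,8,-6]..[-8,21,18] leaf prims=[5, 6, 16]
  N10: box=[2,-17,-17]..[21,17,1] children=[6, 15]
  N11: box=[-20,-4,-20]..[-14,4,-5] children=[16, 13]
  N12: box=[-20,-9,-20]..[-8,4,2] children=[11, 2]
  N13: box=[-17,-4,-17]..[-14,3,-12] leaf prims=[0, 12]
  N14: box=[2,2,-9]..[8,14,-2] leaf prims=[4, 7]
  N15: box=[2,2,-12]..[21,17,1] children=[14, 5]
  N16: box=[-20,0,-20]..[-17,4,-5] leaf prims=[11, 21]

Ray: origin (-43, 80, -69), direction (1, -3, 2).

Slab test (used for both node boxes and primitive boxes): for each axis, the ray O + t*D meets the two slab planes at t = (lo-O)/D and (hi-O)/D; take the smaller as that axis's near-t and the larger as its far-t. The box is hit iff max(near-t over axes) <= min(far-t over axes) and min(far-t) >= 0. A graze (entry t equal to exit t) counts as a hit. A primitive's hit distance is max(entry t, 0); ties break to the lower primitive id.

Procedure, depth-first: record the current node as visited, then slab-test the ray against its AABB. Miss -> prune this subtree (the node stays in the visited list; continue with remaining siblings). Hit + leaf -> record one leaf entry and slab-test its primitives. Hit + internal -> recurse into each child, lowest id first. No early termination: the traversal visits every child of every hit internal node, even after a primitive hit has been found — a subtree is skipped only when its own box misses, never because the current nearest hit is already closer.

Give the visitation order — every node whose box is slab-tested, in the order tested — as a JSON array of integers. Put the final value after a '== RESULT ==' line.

Walk:
N0 x:[23,64] y:[59/3,33] z:[49/2,89/2] -> hit [49/2,33], descend [3, 4]
  N3 x:[38,64] y:[21,33] z:[26,89/2] -> miss, prune
  N4 x:[23,35] y:[59/3,89/3] z:[49/2,87/2] -> hit [49/2,89/3], descend [9, 12]
    N9 x:[26,35] y:[59/3,24] z:[63/2,87/2] -> miss, prune
    N12 x:[23,35] y:[76/3,89/3] z:[49/2,71/2] -> hit [76/3,89/3], descend [2, 11]
      N2 x:[33,35] y:[86/3,89/3] z:[65/2,71/2] -> miss, prune
      N11 x:[23,29] y:[76/3,28] z:[49/2,32] -> hit [76/3,28], descend [13, 16]
        N13 x:[26,29] y:[77/3,28] z:[26,57/2] -> hit [26,28] leaf, test {P0@t=27, P12@t=83/3}
        N16 x:[23,26] y:[76/3,80/3] z:[49/2,32] -> hit [76/3,26] leaf, test {P11(miss), P21@t=76/3}

9 AABB tests over nodes [0, 3, 4, 9, 12, 2, 11, 13, 16]; 2 leaves entered; closest P21.

== RESULT ==
[0, 3, 4, 9, 12, 2, 11, 13, 16]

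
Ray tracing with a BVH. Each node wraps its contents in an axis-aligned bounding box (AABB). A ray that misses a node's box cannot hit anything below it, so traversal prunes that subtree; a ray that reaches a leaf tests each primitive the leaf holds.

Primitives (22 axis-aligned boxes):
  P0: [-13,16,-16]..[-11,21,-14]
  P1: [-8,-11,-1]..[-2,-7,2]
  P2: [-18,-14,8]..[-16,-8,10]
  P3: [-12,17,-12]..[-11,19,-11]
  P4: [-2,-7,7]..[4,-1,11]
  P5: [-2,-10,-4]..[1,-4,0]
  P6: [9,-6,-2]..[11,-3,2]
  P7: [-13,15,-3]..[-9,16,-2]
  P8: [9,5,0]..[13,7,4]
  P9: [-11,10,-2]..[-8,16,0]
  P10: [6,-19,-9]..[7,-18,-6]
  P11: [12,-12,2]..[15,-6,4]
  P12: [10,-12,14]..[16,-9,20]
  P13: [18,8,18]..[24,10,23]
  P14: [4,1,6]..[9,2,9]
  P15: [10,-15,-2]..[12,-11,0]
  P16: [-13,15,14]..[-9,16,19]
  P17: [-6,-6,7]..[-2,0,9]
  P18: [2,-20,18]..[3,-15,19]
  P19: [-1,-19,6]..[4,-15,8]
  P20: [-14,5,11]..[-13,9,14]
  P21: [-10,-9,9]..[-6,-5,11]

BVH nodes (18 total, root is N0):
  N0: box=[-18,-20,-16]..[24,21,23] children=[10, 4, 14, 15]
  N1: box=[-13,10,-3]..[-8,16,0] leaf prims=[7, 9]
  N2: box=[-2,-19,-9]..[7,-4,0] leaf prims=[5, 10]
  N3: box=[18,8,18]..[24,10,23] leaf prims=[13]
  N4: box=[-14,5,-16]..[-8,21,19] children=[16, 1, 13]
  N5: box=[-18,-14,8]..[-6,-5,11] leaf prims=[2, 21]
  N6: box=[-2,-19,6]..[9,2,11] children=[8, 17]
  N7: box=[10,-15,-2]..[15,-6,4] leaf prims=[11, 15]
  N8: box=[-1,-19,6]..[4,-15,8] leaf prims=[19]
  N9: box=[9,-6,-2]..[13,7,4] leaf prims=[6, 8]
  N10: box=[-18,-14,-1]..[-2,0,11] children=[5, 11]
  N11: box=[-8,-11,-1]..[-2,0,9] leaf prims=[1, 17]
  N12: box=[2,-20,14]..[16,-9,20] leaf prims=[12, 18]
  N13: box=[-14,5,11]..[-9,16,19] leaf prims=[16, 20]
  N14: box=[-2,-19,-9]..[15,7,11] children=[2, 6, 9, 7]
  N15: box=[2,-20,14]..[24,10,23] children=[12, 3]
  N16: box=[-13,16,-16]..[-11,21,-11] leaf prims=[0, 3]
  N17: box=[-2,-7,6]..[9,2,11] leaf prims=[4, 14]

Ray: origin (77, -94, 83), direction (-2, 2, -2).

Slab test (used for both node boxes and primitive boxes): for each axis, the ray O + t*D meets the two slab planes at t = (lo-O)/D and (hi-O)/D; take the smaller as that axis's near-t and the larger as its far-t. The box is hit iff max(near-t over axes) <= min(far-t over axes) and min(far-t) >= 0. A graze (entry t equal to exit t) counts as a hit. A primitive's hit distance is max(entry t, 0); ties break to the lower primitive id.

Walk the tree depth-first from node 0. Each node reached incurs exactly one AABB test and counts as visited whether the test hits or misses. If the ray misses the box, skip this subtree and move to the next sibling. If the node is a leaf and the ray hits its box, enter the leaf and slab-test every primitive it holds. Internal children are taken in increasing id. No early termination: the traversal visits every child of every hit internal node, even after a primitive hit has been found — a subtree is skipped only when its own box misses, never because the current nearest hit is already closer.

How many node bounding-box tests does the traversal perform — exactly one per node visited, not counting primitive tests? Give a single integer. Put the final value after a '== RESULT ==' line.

Walk:
N0 x:[53/2,95/2] y:[37,115/2] z:[30,99/2] -> hit [37,95/2], descend [4, 10, 14, 15]
  N4 x:[85/2,91/2] y:[99/2,115/2] z:[32,99/2] -> miss, prune
  N10 x:[79/2,95/2] y:[40,47] z:[36,42] -> hit [40,42], descend [5, 11]
    N5 x:[83/2,95/2] y:[40,89/2] z:[36,75/2] -> miss, prune
    N11 x:[79/2,85/2] y:[83/2,47] z:[37,42] -> hit [83/2,42] leaf, test {P1@t=83/2, P17(miss)}
  N14 x:[31,79/2] y:[75/2,101/2] z:[36,46] -> hit [75/2,79/2], descend [2, 6, 7, 9]
    N2 x:[35,79/2] y:[75/2,45] z:[83/2,46] -> miss, prune
    N6 x:[34,79/2] y:[75/2,48] z:[36,77/2] -> hit [75/2,77/2], descend [8, 17]
      N8 x:[73/2,39] y:[75/2,79/2] z:[75/2,77/2] -> hit [75/2,77/2] leaf, test {P19@t=75/2}
      N17 x:[34,79/2] y:[87/2,48] z:[36,77/2] -> miss, prune
    N7 x:[31,67/2] y:[79/2,44] z:[79/2,85/2] -> miss, prune
    N9 x:[32,34] y:[44,101/2] z:[79/2,85/2] -> miss, prune
  N15 x:[53/2,75/2] y:[37,52] z:[30,69/2] -> miss, prune

Visited [0, 4, 10, 5, 11, 14, 2, 6, 8, 17, 7, 9, 15]. Tests: 13 box, 2 leaf. Nearest: P19.

== RESULT ==
13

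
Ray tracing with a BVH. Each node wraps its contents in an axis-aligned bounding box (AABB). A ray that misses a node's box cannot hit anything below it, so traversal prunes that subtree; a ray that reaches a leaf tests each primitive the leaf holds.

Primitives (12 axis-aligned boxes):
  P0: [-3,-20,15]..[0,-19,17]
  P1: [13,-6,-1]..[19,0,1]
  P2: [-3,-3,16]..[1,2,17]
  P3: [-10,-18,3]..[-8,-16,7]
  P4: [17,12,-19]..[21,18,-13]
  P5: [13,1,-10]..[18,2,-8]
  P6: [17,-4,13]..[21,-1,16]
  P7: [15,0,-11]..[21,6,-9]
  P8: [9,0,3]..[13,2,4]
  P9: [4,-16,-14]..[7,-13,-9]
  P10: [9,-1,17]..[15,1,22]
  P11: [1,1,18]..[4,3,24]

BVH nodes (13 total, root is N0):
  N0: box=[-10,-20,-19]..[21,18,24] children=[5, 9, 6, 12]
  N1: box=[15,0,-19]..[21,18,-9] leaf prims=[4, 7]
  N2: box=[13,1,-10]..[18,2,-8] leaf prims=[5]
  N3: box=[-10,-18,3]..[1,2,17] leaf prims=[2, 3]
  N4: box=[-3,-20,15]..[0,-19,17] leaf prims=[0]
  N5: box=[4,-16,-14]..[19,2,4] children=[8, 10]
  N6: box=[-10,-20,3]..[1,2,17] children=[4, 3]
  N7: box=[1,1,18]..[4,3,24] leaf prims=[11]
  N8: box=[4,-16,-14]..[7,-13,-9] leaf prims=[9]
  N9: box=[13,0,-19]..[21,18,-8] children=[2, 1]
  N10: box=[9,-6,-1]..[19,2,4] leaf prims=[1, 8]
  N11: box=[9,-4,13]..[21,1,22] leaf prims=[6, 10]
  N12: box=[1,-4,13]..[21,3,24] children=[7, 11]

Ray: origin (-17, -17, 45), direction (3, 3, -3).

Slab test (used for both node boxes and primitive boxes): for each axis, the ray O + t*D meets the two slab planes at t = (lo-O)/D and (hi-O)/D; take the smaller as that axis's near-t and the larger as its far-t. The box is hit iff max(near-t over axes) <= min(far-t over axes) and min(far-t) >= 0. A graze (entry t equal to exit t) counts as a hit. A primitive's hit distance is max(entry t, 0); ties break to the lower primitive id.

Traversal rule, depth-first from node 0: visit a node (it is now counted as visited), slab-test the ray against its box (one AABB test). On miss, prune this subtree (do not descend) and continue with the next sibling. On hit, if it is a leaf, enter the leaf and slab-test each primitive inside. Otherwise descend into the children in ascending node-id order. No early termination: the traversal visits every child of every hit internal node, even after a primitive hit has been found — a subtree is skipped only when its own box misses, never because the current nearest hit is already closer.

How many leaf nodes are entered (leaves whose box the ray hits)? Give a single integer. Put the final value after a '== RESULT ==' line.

Traverse from the root:
N0 x:[7/3,38/3] y:[-1,35/3] z:[7,64/3] -> hit [7,35/3], descend [5, 6, 9, 12]
  N5 x:[7,12] y:[1/3,19/3] z:[41/3,59/3] -> miss, prune
  N6 x:[7/3,6] y:[-1,19/3] z:[28/3,14] -> miss, prune
  N9 x:[10,38/3] y:[17/3,35/3] z:[53/3,64/3] -> miss, prune
  N12 x:[6,38/3] y:[13/3,20/3] z:[7,32/3] -> miss, prune

5 AABB tests over nodes [0, 5, 6, 9, 12]; 0 leaves entered; closest miss.

== RESULT ==
0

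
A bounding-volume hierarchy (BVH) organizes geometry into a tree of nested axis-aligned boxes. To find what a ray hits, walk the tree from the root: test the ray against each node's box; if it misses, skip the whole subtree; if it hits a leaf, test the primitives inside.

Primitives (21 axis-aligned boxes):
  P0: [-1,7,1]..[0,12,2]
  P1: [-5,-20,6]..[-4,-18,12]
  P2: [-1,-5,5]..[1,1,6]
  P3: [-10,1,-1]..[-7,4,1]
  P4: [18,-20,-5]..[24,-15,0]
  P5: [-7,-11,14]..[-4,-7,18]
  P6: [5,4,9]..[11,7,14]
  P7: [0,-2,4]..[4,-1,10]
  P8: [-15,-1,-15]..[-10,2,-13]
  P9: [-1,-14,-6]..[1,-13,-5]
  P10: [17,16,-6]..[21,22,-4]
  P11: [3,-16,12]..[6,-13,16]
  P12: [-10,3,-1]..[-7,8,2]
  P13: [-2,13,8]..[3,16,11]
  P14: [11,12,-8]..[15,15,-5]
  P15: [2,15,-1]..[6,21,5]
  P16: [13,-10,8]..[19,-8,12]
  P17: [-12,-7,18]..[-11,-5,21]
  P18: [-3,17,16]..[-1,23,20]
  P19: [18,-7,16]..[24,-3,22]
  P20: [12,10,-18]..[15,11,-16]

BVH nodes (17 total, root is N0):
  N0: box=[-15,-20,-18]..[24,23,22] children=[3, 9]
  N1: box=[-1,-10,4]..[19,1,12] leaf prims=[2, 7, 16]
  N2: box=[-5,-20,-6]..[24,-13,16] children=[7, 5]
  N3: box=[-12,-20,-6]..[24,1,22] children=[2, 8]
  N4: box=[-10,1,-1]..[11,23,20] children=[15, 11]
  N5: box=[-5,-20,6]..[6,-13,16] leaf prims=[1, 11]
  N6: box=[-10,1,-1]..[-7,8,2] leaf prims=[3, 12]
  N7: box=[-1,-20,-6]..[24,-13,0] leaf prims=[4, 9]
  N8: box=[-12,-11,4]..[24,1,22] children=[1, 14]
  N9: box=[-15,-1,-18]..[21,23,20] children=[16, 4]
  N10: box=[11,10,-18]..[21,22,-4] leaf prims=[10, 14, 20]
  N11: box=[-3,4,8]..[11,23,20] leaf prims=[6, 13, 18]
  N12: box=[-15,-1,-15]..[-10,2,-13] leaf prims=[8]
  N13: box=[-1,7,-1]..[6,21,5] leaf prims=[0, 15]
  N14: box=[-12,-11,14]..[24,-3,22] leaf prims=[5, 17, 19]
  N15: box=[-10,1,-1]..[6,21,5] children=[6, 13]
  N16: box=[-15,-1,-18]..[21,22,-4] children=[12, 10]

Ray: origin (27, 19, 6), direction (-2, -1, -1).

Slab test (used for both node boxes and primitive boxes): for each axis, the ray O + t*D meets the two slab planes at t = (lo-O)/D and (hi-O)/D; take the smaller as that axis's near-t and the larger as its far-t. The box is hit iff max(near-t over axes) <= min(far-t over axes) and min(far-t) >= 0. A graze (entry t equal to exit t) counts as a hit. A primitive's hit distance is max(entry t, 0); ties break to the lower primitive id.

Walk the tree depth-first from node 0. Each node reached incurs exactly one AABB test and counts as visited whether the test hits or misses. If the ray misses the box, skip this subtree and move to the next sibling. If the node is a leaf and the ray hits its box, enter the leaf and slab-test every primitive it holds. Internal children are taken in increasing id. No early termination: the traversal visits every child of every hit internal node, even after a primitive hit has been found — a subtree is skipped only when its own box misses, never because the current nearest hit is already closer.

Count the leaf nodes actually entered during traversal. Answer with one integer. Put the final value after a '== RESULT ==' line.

Trace the traversal:
N0 x:[3/2,21] y:[-4,39] z:[-16,24] -> hit [3/2,21], descend [3, 9]
  N3 x:[3/2,39/2] y:[18,39] z:[-16,12] -> miss, prune
  N9 x:[3,21] y:[-4,20] z:[-14,24] -> hit [3,20], descend [4, 16]
    N4 x:[8,37/2] y:[-4,18] z:[-14,7] -> miss, prune
    N16 x:[3,21] y:[-3,20] z:[10,24] -> hit [10,20], descend [10, 12]
      N10 x:[3,8] y:[-3,9] z:[10,24] -> miss, prune
      N12 x:[37/2,21] y:[17,20] z:[19,21] -> hit [19,20] leaf, test {P8@t=19}

Summary -> nodes [0, 3, 9, 4, 16, 10, 12]; box-tests=7; leaf-entries=1; first=P8

== RESULT ==
1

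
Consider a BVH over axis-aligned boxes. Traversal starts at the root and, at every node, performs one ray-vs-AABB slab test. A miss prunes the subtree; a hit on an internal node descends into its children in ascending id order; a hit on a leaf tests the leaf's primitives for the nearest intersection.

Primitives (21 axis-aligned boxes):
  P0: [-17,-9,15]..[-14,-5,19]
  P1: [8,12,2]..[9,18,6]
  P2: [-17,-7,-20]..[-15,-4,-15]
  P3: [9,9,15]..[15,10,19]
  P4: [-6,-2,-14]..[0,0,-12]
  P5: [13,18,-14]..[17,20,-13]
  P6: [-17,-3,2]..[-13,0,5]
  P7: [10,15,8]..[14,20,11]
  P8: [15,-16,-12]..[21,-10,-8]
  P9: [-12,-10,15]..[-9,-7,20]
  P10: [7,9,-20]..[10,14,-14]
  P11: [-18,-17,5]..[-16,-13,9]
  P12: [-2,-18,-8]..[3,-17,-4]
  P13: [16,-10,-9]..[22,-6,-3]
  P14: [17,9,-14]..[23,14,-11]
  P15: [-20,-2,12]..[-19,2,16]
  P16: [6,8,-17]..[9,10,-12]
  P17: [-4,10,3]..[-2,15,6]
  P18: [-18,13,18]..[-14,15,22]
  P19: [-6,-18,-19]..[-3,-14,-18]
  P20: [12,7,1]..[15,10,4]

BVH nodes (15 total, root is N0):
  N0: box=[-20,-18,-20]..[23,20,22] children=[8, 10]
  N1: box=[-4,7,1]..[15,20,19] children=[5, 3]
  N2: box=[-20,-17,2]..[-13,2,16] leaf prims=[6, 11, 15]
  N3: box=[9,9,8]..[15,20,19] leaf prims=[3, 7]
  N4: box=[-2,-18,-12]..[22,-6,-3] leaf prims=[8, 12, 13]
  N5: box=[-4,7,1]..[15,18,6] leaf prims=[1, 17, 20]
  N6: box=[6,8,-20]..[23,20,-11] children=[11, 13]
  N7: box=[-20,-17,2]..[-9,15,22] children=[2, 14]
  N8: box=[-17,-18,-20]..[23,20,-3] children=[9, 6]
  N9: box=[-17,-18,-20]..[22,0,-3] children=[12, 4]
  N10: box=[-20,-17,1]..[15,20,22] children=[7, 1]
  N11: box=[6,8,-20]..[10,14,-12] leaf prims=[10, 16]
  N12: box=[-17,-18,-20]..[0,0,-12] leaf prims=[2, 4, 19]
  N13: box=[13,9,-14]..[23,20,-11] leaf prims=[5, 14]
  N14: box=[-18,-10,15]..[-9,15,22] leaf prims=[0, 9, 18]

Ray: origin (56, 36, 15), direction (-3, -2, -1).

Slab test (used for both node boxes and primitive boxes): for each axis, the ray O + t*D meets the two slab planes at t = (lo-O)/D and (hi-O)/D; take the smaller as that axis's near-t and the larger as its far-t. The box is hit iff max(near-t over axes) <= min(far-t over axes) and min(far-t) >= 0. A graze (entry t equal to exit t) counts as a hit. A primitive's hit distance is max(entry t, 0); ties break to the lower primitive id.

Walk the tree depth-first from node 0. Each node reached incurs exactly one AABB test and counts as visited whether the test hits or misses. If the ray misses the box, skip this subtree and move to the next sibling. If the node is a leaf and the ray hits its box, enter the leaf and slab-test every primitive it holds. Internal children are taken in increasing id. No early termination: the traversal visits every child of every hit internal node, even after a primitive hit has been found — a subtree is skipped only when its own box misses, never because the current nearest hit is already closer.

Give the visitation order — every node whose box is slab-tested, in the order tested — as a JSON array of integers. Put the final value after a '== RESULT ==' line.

Traverse from the root:
N0 x:[11,76/3] y:[8,27] z:[-7,35] -> hit [11,76/3], descend [8, 10]
  N8 x:[11,73/3] y:[8,27] z:[18,35] -> hit [18,73/3], descend [6, 9]
    N6 x:[11,50/3] y:[8,14] z:[26,35] -> miss, prune
    N9 x:[34/3,73/3] y:[18,27] z:[18,35] -> hit [18,73/3], descend [4, 12]
      N4 x:[34/3,58/3] y:[21,27] z:[18,27] -> miss, prune
      N12 x:[56/3,73/3] y:[18,27] z:[27,35] -> miss, prune
  N10 x:[41/3,76/3] y:[8,53/2] z:[-7,14] -> hit [41/3,14], descend [1, 7]
    N1 x:[41/3,20] y:[8,29/2] z:[-4,14] -> hit [41/3,14], descend [3, 5]
      N3 x:[41/3,47/3] y:[8,27/2] z:[-4,7] -> miss, prune
      N5 x:[41/3,20] y:[9,29/2] z:[9,14] -> hit [41/3,14] leaf, test {P1(miss), P17(miss), P20@t=41/3}
    N7 x:[65/3,76/3] y:[21/2,53/2] z:[-7,13] -> miss, prune

order=[0, 8, 6, 9, 4, 12, 10, 1, 3, 5, 7]  |boxes|=11  |leaves|=1  hit=P20

== RESULT ==
[0, 8, 6, 9, 4, 12, 10, 1, 3, 5, 7]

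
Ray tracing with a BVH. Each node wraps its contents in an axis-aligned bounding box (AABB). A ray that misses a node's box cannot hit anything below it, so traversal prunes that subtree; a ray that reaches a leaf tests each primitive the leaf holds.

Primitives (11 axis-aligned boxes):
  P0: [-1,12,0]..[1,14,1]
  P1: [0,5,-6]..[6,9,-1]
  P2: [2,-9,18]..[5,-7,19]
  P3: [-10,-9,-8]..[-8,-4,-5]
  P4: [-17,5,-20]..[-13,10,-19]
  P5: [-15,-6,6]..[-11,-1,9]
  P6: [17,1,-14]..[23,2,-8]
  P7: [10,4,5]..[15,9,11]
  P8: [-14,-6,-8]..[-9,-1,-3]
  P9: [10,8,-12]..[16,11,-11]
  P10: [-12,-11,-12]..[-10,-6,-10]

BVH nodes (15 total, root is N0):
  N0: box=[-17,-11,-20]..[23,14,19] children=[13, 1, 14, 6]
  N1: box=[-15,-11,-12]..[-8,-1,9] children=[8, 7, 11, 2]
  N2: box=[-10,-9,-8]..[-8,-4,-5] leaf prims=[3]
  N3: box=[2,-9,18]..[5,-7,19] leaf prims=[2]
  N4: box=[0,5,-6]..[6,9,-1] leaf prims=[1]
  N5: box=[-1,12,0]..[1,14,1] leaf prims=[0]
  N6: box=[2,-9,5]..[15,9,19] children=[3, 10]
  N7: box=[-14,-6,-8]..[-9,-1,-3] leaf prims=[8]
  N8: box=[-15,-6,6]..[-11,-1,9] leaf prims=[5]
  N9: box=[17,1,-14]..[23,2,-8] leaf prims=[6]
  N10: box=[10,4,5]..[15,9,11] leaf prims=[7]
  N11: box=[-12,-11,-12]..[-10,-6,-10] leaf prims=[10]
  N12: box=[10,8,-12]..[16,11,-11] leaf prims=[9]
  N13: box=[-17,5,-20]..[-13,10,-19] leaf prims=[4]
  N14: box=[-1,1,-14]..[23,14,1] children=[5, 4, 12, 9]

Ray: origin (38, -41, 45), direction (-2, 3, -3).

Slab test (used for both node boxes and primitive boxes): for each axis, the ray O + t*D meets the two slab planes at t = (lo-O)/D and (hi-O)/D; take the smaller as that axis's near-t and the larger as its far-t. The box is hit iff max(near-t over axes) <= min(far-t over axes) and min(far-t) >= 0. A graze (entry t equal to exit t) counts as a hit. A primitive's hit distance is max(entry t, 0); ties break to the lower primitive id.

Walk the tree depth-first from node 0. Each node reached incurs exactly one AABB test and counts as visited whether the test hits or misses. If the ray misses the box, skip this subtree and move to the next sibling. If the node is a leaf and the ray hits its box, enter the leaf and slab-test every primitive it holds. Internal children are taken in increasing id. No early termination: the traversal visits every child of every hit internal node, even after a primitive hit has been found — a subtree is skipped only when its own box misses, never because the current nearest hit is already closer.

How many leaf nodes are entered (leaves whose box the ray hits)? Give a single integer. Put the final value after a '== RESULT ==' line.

Walk:
N0 x:[15/2,55/2] y:[10,55/3] z:[26/3,65/3] -> hit [10,55/3], descend [1, 6, 13, 14]
  N1 x:[23,53/2] y:[10,40/3] z:[12,19] -> miss, prune
  N6 x:[23/2,18] y:[32/3,50/3] z:[26/3,40/3] -> hit [23/2,40/3], descend [3, 10]
    N3 x:[33/2,18] y:[32/3,34/3] z:[26/3,9] -> miss, prune
    N10 x:[23/2,14] y:[15,50/3] z:[34/3,40/3] -> miss, prune
  N13 x:[51/2,55/2] y:[46/3,17] z:[64/3,65/3] -> miss, prune
  N14 x:[15/2,39/2] y:[14,55/3] z:[44/3,59/3] -> hit [44/3,55/3], descend [4, 5, 9, 12]
    N4 x:[16,19] y:[46/3,50/3] z:[46/3,17] -> hit [16,50/3] leaf, test {P1@t=16}
    N5 x:[37/2,39/2] y:[53/3,55/3] z:[44/3,15] -> miss, prune
    N9 x:[15/2,21/2] y:[14,43/3] z:[53/3,59/3] -> miss, prune
    N12 x:[11,14] y:[49/3,52/3] z:[56/3,19] -> miss, prune

11 AABB tests over nodes [0, 1, 6, 3, 10, 13, 14, 4, 5, 9, 12]; 1 leaf entered; closest P1.

== RESULT ==
1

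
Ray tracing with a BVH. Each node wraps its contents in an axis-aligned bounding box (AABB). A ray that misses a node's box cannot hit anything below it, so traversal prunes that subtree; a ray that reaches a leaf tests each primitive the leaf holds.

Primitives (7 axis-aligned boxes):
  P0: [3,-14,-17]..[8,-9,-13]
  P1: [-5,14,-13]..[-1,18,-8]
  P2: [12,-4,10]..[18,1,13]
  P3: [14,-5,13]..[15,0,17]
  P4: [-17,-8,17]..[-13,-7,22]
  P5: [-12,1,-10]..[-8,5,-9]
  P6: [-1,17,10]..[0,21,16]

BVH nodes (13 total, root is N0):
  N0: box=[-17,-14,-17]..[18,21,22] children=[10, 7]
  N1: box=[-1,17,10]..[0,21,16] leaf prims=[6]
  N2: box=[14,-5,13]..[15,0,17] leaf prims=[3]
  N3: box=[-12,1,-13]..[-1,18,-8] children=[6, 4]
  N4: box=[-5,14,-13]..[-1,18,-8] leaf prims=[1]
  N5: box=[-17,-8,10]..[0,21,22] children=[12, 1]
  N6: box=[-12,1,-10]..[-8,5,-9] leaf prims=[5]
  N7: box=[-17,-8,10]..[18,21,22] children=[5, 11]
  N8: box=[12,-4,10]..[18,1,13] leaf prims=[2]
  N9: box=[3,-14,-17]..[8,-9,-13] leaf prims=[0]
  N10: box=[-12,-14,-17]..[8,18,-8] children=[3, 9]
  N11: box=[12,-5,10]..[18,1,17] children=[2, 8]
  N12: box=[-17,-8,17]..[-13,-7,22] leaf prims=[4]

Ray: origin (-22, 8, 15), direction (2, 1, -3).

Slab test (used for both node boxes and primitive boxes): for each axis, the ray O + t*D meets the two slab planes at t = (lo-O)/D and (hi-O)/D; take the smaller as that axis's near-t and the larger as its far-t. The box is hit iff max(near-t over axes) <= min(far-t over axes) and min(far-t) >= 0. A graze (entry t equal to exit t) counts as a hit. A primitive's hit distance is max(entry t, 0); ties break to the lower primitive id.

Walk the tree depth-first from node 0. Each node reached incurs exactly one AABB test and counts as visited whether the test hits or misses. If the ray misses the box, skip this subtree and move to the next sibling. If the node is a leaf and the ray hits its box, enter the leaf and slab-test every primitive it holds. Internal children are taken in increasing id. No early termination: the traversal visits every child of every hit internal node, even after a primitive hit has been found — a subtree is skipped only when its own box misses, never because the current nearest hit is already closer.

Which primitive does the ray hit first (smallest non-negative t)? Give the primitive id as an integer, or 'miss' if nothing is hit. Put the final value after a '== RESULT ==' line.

Walk:
N0 x:[5/2,20] y:[-22,13] z:[-7/3,32/3] -> hit [5/2,32/3], descend [7, 10]
  N7 x:[5/2,20] y:[-16,13] z:[-7/3,5/3] -> miss, prune
  N10 x:[5,15] y:[-22,10] z:[23/3,32/3] -> hit [23/3,10], descend [3, 9]
    N3 x:[5,21/2] y:[-7,10] z:[23/3,28/3] -> hit [23/3,28/3], descend [4, 6]
      N4 x:[17/2,21/2] y:[6,10] z:[23/3,28/3] -> hit [17/2,28/3] leaf, test {P1@t=17/2}
      N6 x:[5,7] y:[-7,-3] z:[8,25/3] -> miss, prune
    N9 x:[25/2,15] y:[-22,-17] z:[28/3,32/3] -> miss, prune

7 AABB tests over nodes [0, 7, 10, 3, 4, 6, 9]; 1 leaf entered; closest P1.

== RESULT ==
1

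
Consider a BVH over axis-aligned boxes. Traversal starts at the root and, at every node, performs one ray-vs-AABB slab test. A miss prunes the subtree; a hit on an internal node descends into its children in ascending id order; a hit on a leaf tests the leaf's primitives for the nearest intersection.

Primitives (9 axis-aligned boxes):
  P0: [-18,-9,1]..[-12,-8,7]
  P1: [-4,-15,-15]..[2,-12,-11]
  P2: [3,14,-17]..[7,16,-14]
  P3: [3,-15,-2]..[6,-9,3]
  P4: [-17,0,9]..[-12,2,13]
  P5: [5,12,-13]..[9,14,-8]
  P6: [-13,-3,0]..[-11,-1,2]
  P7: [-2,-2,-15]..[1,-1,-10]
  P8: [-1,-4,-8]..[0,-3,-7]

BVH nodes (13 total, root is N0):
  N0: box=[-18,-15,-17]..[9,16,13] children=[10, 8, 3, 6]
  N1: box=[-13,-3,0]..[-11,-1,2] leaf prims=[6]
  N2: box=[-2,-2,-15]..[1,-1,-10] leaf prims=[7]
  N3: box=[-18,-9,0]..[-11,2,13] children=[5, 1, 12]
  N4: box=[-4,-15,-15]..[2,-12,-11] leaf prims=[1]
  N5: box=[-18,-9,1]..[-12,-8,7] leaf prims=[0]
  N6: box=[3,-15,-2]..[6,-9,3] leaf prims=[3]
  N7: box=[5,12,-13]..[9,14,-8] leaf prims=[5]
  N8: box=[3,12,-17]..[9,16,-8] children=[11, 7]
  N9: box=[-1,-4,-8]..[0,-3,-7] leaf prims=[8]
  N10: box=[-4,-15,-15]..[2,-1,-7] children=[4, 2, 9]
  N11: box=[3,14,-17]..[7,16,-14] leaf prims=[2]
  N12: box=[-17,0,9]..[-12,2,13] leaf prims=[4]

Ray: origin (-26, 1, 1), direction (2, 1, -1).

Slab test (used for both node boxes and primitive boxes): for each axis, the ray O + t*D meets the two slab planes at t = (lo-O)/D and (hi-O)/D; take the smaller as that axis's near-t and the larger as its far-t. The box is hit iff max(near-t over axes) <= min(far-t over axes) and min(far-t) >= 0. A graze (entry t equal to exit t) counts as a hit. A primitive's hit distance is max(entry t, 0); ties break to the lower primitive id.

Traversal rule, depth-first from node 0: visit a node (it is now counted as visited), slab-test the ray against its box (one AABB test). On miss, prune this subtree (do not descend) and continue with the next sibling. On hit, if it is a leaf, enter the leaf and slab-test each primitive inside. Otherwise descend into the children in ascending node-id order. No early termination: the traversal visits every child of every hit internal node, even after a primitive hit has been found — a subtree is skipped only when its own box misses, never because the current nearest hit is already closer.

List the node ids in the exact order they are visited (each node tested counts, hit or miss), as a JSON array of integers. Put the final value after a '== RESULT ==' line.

Trace the traversal:
N0 x:[4,35/2] y:[-16,15] z:[-12,18] -> hit [4,15], descend [3, 6, 8, 10]
  N3 x:[4,15/2] y:[-10,1] z:[-12,1] -> miss, prune
  N6 x:[29/2,16] y:[-16,-10] z:[-2,3] -> miss, prune
  N8 x:[29/2,35/2] y:[11,15] z:[9,18] -> hit [29/2,15], descend [7, 11]
    N7 x:[31/2,35/2] y:[11,13] z:[9,14] -> miss, prune
    N11 x:[29/2,33/2] y:[13,15] z:[15,18] -> hit [15,15] leaf, test {P2@t=15}
  N10 x:[11,14] y:[-16,-2] z:[8,16] -> miss, prune

order=[0, 3, 6, 8, 7, 11, 10]  |boxes|=7  |leaves|=1  hit=P2

== RESULT ==
[0, 3, 6, 8, 7, 11, 10]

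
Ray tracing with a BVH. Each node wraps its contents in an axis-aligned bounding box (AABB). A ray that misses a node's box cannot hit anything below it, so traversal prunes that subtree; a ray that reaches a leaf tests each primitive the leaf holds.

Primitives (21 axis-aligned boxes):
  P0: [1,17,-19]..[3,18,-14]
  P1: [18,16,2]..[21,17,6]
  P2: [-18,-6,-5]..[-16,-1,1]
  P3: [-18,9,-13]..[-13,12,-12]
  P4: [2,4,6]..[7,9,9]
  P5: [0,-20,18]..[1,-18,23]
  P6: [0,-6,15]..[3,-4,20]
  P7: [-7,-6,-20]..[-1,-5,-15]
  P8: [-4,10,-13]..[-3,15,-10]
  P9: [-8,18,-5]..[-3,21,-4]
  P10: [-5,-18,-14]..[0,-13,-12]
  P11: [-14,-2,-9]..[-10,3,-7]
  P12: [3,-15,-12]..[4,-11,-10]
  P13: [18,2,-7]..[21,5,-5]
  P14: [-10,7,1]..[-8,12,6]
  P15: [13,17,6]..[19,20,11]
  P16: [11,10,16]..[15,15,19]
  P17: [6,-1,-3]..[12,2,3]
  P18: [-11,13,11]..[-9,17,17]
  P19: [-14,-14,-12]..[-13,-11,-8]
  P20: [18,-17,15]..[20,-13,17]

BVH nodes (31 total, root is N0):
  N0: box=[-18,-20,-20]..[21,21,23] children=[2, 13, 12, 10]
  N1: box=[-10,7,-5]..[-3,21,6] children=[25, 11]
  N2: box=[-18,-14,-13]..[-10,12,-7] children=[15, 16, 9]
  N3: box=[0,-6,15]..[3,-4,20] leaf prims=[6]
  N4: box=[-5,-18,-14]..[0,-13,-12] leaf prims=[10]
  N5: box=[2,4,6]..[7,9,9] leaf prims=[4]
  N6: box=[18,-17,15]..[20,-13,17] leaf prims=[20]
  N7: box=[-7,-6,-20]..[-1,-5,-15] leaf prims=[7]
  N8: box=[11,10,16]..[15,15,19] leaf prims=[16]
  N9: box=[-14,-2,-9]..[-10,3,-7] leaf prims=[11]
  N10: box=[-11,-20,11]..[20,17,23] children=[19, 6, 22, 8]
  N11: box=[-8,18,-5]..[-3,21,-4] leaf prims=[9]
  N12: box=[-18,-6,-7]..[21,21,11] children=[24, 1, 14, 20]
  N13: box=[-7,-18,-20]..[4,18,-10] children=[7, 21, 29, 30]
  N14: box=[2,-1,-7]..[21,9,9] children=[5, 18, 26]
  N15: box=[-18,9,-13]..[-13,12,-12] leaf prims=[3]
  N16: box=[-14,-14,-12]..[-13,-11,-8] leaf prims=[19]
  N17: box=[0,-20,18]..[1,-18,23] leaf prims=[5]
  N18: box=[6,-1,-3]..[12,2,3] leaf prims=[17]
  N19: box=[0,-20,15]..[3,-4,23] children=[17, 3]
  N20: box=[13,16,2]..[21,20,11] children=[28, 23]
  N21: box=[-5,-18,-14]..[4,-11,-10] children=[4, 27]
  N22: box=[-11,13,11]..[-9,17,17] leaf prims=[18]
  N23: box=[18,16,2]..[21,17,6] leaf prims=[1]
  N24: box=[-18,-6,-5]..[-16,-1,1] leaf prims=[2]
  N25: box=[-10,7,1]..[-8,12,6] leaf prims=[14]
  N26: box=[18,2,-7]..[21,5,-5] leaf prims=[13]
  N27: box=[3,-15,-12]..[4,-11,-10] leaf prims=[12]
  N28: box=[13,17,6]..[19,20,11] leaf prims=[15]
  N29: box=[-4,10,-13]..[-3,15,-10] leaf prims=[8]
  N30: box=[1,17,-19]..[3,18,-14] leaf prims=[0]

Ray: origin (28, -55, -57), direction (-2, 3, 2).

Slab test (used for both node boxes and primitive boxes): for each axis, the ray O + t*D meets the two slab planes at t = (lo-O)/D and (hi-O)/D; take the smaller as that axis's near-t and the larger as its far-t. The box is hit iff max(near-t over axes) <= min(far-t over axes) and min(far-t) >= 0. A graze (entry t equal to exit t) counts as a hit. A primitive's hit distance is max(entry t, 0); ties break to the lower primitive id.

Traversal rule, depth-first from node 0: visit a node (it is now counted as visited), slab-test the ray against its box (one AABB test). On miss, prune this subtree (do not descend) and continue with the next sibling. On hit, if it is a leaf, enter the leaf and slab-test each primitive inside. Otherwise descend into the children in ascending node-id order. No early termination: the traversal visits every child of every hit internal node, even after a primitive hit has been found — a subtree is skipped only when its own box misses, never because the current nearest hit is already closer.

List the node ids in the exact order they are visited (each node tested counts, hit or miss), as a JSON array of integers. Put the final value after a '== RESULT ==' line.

Trace the traversal:
N0 x:[7/2,23] y:[35/3,76/3] z:[37/2,40] -> hit [37/2,23], descend [2, 10, 12, 13]
  N2 x:[19,23] y:[41/3,67/3] z:[22,25] -> hit [22,67/3], descend [9, 15, 16]
    N9 x:[19,21] y:[53/3,58/3] z:[24,25] -> miss, prune
    N15 x:[41/2,23] y:[64/3,67/3] z:[22,45/2] -> hit [22,67/3] leaf, test {P3@t=22}
    N16 x:[41/2,21] y:[41/3,44/3] z:[45/2,49/2] -> miss, prune
  N10 x:[4,39/2] y:[35/3,24] z:[34,40] -> miss, prune
  N12 x:[7/2,23] y:[49/3,76/3] z:[25,34] -> miss, prune
  N13 x:[12,35/2] y:[37/3,73/3] z:[37/2,47/2] -> miss, prune

Visited [0, 2, 9, 15, 16, 10, 12, 13]. Tests: 8 box, 1 leaf. Nearest: P3.

== RESULT ==
[0, 2, 9, 15, 16, 10, 12, 13]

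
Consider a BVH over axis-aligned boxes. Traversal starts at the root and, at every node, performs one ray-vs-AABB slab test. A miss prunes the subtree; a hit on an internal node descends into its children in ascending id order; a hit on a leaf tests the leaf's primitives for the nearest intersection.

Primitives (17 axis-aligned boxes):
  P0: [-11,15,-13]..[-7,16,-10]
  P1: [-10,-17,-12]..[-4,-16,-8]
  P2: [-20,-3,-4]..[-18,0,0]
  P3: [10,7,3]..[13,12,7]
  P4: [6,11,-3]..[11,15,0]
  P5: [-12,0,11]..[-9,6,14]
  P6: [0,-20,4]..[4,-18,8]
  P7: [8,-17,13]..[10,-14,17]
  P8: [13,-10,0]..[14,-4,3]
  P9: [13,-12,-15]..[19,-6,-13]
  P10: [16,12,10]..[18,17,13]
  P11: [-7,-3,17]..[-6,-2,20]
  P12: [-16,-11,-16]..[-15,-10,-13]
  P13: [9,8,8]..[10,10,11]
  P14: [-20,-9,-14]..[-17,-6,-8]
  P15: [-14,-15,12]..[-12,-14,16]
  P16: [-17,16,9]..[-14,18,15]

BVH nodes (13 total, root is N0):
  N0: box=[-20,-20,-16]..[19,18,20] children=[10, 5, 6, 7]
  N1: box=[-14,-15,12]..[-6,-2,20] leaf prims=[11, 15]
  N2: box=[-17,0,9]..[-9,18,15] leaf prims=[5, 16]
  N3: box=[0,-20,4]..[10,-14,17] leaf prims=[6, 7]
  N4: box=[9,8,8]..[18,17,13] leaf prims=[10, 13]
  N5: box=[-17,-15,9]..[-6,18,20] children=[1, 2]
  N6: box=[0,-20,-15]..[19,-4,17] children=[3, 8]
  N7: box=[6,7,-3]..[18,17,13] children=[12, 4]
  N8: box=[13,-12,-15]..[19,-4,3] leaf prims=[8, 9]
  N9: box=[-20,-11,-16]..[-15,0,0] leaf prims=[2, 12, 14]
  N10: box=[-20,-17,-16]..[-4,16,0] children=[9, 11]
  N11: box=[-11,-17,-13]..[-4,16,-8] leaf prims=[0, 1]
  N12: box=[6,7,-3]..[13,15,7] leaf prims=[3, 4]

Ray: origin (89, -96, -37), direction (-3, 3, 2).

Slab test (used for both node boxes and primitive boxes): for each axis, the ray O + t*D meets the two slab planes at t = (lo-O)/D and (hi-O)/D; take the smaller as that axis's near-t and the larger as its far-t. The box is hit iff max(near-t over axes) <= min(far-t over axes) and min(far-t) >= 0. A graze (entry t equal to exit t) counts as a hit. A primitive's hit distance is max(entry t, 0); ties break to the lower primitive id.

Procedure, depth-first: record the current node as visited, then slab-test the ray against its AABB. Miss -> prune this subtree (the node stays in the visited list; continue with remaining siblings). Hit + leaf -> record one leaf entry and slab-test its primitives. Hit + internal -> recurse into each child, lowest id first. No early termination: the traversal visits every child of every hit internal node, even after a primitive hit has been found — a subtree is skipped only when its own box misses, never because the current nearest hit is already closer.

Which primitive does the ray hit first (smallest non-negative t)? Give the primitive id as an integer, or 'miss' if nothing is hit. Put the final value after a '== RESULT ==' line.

Walk:
N0 x:[70/3,109/3] y:[76/3,38] z:[21/2,57/2] -> hit [76/3,57/2], descend [5, 6, 7, 10]
  N5 x:[95/3,106/3] y:[27,38] z:[23,57/2] -> miss, prune
  N6 x:[70/3,89/3] y:[76/3,92/3] z:[11,27] -> hit [76/3,27], descend [3, 8]
    N3 x:[79/3,89/3] y:[76/3,82/3] z:[41/2,27] -> hit [79/3,27] leaf, test {P6(miss), P7@t=79/3}
    N8 x:[70/3,76/3] y:[28,92/3] z:[11,20] -> miss, prune
  N7 x:[71/3,83/3] y:[103/3,113/3] z:[17,25] -> miss, prune
  N10 x:[31,109/3] y:[79/3,112/3] z:[21/2,37/2] -> miss, prune

Summary -> nodes [0, 5, 6, 3, 8, 7, 10]; box-tests=7; leaf-entries=1; first=P7

== RESULT ==
7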